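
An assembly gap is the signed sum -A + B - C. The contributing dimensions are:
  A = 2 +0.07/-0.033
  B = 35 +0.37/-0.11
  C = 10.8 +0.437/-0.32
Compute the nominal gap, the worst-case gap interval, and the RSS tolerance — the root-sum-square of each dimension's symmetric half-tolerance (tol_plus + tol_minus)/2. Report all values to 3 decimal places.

nominal=22.200 wc=[21.583,22.923] rss=0.451

Stack each dimension's contribution:
  -A: nom -2.000 → Σnom=-2.000; wc +0.033/-0.070 → slack +0.033/-0.070; half-tol=0.052, Σhalf²=0.002652
  +B: nom +35.000 → Σnom=33.000; wc +0.370/-0.110 → slack +0.403/-0.180; half-tol=0.240, Σhalf²=0.060252
  -C: nom -10.800 → Σnom=22.200; wc +0.320/-0.437 → slack +0.723/-0.617; half-tol=0.379, Σhalf²=0.203515
Nominal = 22.200. Worst-case = [22.200 - 0.617, 22.200 + 0.723] = [21.583, 22.923]. RSS = √0.203515 = 0.451.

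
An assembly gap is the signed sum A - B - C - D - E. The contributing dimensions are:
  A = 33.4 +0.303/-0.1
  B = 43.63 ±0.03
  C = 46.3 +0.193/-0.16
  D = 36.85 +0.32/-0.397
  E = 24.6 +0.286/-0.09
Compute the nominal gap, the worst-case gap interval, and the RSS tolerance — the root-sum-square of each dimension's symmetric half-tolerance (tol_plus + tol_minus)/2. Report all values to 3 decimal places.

nominal=-117.980 wc=[-118.909,-117.000] rss=0.486

Stack each dimension's contribution:
  +A: nom +33.400 → Σnom=33.400; wc +0.303/-0.100 → slack +0.303/-0.100; half-tol=0.202, Σhalf²=0.040602
  -B: nom -43.630 → Σnom=-10.230; wc +0.030/-0.030 → slack +0.333/-0.130; half-tol=0.030, Σhalf²=0.041502
  -C: nom -46.300 → Σnom=-56.530; wc +0.160/-0.193 → slack +0.493/-0.323; half-tol=0.176, Σhalf²=0.072654
  -D: nom -36.850 → Σnom=-93.380; wc +0.397/-0.320 → slack +0.890/-0.643; half-tol=0.359, Σhalf²=0.201177
  -E: nom -24.600 → Σnom=-117.980; wc +0.090/-0.286 → slack +0.980/-0.929; half-tol=0.188, Σhalf²=0.236521
Nominal = -117.980. Worst-case = [-117.980 - 0.929, -117.980 + 0.980] = [-118.909, -117.000]. RSS = √0.236521 = 0.486.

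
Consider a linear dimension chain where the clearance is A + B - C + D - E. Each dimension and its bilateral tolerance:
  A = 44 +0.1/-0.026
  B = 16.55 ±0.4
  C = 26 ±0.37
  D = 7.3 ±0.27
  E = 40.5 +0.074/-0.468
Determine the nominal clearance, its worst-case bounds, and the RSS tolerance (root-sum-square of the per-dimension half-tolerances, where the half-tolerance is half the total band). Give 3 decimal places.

Stack each dimension's contribution:
  +A: nom +44.000 → Σnom=44.000; wc +0.100/-0.026 → slack +0.100/-0.026; half-tol=0.063, Σhalf²=0.003969
  +B: nom +16.550 → Σnom=60.550; wc +0.400/-0.400 → slack +0.500/-0.426; half-tol=0.400, Σhalf²=0.163969
  -C: nom -26.000 → Σnom=34.550; wc +0.370/-0.370 → slack +0.870/-0.796; half-tol=0.370, Σhalf²=0.300869
  +D: nom +7.300 → Σnom=41.850; wc +0.270/-0.270 → slack +1.140/-1.066; half-tol=0.270, Σhalf²=0.373769
  -E: nom -40.500 → Σnom=1.350; wc +0.468/-0.074 → slack +1.608/-1.140; half-tol=0.271, Σhalf²=0.447210
Nominal = 1.350. Worst-case = [1.350 - 1.140, 1.350 + 1.608] = [0.210, 2.958]. RSS = √0.447210 = 0.669.

nominal=1.350 wc=[0.210,2.958] rss=0.669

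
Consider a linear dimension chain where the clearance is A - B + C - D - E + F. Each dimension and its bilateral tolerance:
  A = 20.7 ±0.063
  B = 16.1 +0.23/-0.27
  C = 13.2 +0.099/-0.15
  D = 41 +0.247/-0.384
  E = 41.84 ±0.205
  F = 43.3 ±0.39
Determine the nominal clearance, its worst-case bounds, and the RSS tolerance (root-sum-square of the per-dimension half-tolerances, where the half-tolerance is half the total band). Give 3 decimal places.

nominal=-21.740 wc=[-23.025,-20.329] rss=0.613

Stack each dimension's contribution:
  +A: nom +20.700 → Σnom=20.700; wc +0.063/-0.063 → slack +0.063/-0.063; half-tol=0.063, Σhalf²=0.003969
  -B: nom -16.100 → Σnom=4.600; wc +0.270/-0.230 → slack +0.333/-0.293; half-tol=0.250, Σhalf²=0.066469
  +C: nom +13.200 → Σnom=17.800; wc +0.099/-0.150 → slack +0.432/-0.443; half-tol=0.124, Σhalf²=0.081969
  -D: nom -41.000 → Σnom=-23.200; wc +0.384/-0.247 → slack +0.816/-0.690; half-tol=0.316, Σhalf²=0.181509
  -E: nom -41.840 → Σnom=-65.040; wc +0.205/-0.205 → slack +1.021/-0.895; half-tol=0.205, Σhalf²=0.223534
  +F: nom +43.300 → Σnom=-21.740; wc +0.390/-0.390 → slack +1.411/-1.285; half-tol=0.390, Σhalf²=0.375634
Nominal = -21.740. Worst-case = [-21.740 - 1.285, -21.740 + 1.411] = [-23.025, -20.329]. RSS = √0.375634 = 0.613.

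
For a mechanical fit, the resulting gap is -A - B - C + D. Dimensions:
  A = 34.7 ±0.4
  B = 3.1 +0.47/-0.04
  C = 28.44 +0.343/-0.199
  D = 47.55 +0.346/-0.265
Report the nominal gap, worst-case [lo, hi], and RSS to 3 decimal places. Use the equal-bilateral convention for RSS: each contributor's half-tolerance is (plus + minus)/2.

Stack each dimension's contribution:
  -A: nom -34.700 → Σnom=-34.700; wc +0.400/-0.400 → slack +0.400/-0.400; half-tol=0.400, Σhalf²=0.160000
  -B: nom -3.100 → Σnom=-37.800; wc +0.040/-0.470 → slack +0.440/-0.870; half-tol=0.255, Σhalf²=0.225025
  -C: nom -28.440 → Σnom=-66.240; wc +0.199/-0.343 → slack +0.639/-1.213; half-tol=0.271, Σhalf²=0.298466
  +D: nom +47.550 → Σnom=-18.690; wc +0.346/-0.265 → slack +0.985/-1.478; half-tol=0.305, Σhalf²=0.391796
Nominal = -18.690. Worst-case = [-18.690 - 1.478, -18.690 + 0.985] = [-20.168, -17.705]. RSS = √0.391796 = 0.626.

nominal=-18.690 wc=[-20.168,-17.705] rss=0.626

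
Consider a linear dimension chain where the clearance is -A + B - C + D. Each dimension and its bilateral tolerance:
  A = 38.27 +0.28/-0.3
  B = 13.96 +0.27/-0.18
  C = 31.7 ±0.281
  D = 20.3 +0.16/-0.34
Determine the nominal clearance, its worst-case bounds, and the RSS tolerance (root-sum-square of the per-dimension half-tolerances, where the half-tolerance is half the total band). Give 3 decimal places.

Stack each dimension's contribution:
  -A: nom -38.270 → Σnom=-38.270; wc +0.300/-0.280 → slack +0.300/-0.280; half-tol=0.290, Σhalf²=0.084100
  +B: nom +13.960 → Σnom=-24.310; wc +0.270/-0.180 → slack +0.570/-0.460; half-tol=0.225, Σhalf²=0.134725
  -C: nom -31.700 → Σnom=-56.010; wc +0.281/-0.281 → slack +0.851/-0.741; half-tol=0.281, Σhalf²=0.213686
  +D: nom +20.300 → Σnom=-35.710; wc +0.160/-0.340 → slack +1.011/-1.081; half-tol=0.250, Σhalf²=0.276186
Nominal = -35.710. Worst-case = [-35.710 - 1.081, -35.710 + 1.011] = [-36.791, -34.699]. RSS = √0.276186 = 0.526.

nominal=-35.710 wc=[-36.791,-34.699] rss=0.526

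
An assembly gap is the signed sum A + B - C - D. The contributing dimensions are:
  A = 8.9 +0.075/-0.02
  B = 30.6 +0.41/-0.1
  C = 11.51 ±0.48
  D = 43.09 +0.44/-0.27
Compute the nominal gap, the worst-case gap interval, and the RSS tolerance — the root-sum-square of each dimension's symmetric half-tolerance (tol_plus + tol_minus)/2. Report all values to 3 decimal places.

Stack each dimension's contribution:
  +A: nom +8.900 → Σnom=8.900; wc +0.075/-0.020 → slack +0.075/-0.020; half-tol=0.048, Σhalf²=0.002256
  +B: nom +30.600 → Σnom=39.500; wc +0.410/-0.100 → slack +0.485/-0.120; half-tol=0.255, Σhalf²=0.067281
  -C: nom -11.510 → Σnom=27.990; wc +0.480/-0.480 → slack +0.965/-0.600; half-tol=0.480, Σhalf²=0.297681
  -D: nom -43.090 → Σnom=-15.100; wc +0.270/-0.440 → slack +1.235/-1.040; half-tol=0.355, Σhalf²=0.423706
Nominal = -15.100. Worst-case = [-15.100 - 1.040, -15.100 + 1.235] = [-16.140, -13.865]. RSS = √0.423706 = 0.651.

nominal=-15.100 wc=[-16.140,-13.865] rss=0.651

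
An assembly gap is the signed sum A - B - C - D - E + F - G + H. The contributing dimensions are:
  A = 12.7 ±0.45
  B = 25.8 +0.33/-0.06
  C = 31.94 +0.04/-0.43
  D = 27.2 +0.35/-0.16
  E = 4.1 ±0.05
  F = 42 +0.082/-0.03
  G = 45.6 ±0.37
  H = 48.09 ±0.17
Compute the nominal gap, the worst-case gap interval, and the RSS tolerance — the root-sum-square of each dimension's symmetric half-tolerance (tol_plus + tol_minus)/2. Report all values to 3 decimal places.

Stack each dimension's contribution:
  +A: nom +12.700 → Σnom=12.700; wc +0.450/-0.450 → slack +0.450/-0.450; half-tol=0.450, Σhalf²=0.202500
  -B: nom -25.800 → Σnom=-13.100; wc +0.060/-0.330 → slack +0.510/-0.780; half-tol=0.195, Σhalf²=0.240525
  -C: nom -31.940 → Σnom=-45.040; wc +0.430/-0.040 → slack +0.940/-0.820; half-tol=0.235, Σhalf²=0.295750
  -D: nom -27.200 → Σnom=-72.240; wc +0.160/-0.350 → slack +1.100/-1.170; half-tol=0.255, Σhalf²=0.360775
  -E: nom -4.100 → Σnom=-76.340; wc +0.050/-0.050 → slack +1.150/-1.220; half-tol=0.050, Σhalf²=0.363275
  +F: nom +42.000 → Σnom=-34.340; wc +0.082/-0.030 → slack +1.232/-1.250; half-tol=0.056, Σhalf²=0.366411
  -G: nom -45.600 → Σnom=-79.940; wc +0.370/-0.370 → slack +1.602/-1.620; half-tol=0.370, Σhalf²=0.503311
  +H: nom +48.090 → Σnom=-31.850; wc +0.170/-0.170 → slack +1.772/-1.790; half-tol=0.170, Σhalf²=0.532211
Nominal = -31.850. Worst-case = [-31.850 - 1.790, -31.850 + 1.772] = [-33.640, -30.078]. RSS = √0.532211 = 0.730.

nominal=-31.850 wc=[-33.640,-30.078] rss=0.730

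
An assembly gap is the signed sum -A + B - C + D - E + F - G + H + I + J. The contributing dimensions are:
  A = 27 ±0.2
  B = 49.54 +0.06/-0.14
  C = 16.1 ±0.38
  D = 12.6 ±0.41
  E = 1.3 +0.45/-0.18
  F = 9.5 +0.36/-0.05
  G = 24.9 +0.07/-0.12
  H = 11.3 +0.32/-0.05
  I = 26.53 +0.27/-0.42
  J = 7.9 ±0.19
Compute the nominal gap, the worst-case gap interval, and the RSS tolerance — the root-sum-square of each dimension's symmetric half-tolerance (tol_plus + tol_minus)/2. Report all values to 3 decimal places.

nominal=48.070 wc=[45.710,50.560] rss=0.838

Stack each dimension's contribution:
  -A: nom -27.000 → Σnom=-27.000; wc +0.200/-0.200 → slack +0.200/-0.200; half-tol=0.200, Σhalf²=0.040000
  +B: nom +49.540 → Σnom=22.540; wc +0.060/-0.140 → slack +0.260/-0.340; half-tol=0.100, Σhalf²=0.050000
  -C: nom -16.100 → Σnom=6.440; wc +0.380/-0.380 → slack +0.640/-0.720; half-tol=0.380, Σhalf²=0.194400
  +D: nom +12.600 → Σnom=19.040; wc +0.410/-0.410 → slack +1.050/-1.130; half-tol=0.410, Σhalf²=0.362500
  -E: nom -1.300 → Σnom=17.740; wc +0.180/-0.450 → slack +1.230/-1.580; half-tol=0.315, Σhalf²=0.461725
  +F: nom +9.500 → Σnom=27.240; wc +0.360/-0.050 → slack +1.590/-1.630; half-tol=0.205, Σhalf²=0.503750
  -G: nom -24.900 → Σnom=2.340; wc +0.120/-0.070 → slack +1.710/-1.700; half-tol=0.095, Σhalf²=0.512775
  +H: nom +11.300 → Σnom=13.640; wc +0.320/-0.050 → slack +2.030/-1.750; half-tol=0.185, Σhalf²=0.547000
  +I: nom +26.530 → Σnom=40.170; wc +0.270/-0.420 → slack +2.300/-2.170; half-tol=0.345, Σhalf²=0.666025
  +J: nom +7.900 → Σnom=48.070; wc +0.190/-0.190 → slack +2.490/-2.360; half-tol=0.190, Σhalf²=0.702125
Nominal = 48.070. Worst-case = [48.070 - 2.360, 48.070 + 2.490] = [45.710, 50.560]. RSS = √0.702125 = 0.838.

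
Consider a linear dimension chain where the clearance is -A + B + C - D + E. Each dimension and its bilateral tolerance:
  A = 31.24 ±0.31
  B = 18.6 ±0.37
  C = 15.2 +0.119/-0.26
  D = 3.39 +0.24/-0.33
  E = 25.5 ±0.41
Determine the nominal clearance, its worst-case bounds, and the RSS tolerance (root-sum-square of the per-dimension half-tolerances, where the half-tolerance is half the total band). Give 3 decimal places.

Stack each dimension's contribution:
  -A: nom -31.240 → Σnom=-31.240; wc +0.310/-0.310 → slack +0.310/-0.310; half-tol=0.310, Σhalf²=0.096100
  +B: nom +18.600 → Σnom=-12.640; wc +0.370/-0.370 → slack +0.680/-0.680; half-tol=0.370, Σhalf²=0.233000
  +C: nom +15.200 → Σnom=2.560; wc +0.119/-0.260 → slack +0.799/-0.940; half-tol=0.190, Σhalf²=0.268910
  -D: nom -3.390 → Σnom=-0.830; wc +0.330/-0.240 → slack +1.129/-1.180; half-tol=0.285, Σhalf²=0.350135
  +E: nom +25.500 → Σnom=24.670; wc +0.410/-0.410 → slack +1.539/-1.590; half-tol=0.410, Σhalf²=0.518235
Nominal = 24.670. Worst-case = [24.670 - 1.590, 24.670 + 1.539] = [23.080, 26.209]. RSS = √0.518235 = 0.720.

nominal=24.670 wc=[23.080,26.209] rss=0.720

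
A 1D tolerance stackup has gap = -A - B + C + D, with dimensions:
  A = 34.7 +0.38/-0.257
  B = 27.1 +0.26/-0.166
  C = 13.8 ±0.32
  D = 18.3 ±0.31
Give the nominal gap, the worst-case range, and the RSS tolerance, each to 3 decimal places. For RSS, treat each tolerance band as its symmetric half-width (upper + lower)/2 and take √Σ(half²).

Stack each dimension's contribution:
  -A: nom -34.700 → Σnom=-34.700; wc +0.257/-0.380 → slack +0.257/-0.380; half-tol=0.319, Σhalf²=0.101442
  -B: nom -27.100 → Σnom=-61.800; wc +0.166/-0.260 → slack +0.423/-0.640; half-tol=0.213, Σhalf²=0.146811
  +C: nom +13.800 → Σnom=-48.000; wc +0.320/-0.320 → slack +0.743/-0.960; half-tol=0.320, Σhalf²=0.249211
  +D: nom +18.300 → Σnom=-29.700; wc +0.310/-0.310 → slack +1.053/-1.270; half-tol=0.310, Σhalf²=0.345311
Nominal = -29.700. Worst-case = [-29.700 - 1.270, -29.700 + 1.053] = [-30.970, -28.647]. RSS = √0.345311 = 0.588.

nominal=-29.700 wc=[-30.970,-28.647] rss=0.588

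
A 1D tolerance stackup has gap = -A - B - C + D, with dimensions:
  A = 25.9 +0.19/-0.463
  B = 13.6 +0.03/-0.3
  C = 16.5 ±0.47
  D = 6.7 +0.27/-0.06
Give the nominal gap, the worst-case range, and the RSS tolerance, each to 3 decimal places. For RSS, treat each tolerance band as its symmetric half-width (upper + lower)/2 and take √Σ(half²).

nominal=-49.300 wc=[-50.050,-47.797] rss=0.618

Stack each dimension's contribution:
  -A: nom -25.900 → Σnom=-25.900; wc +0.463/-0.190 → slack +0.463/-0.190; half-tol=0.327, Σhalf²=0.106602
  -B: nom -13.600 → Σnom=-39.500; wc +0.300/-0.030 → slack +0.763/-0.220; half-tol=0.165, Σhalf²=0.133827
  -C: nom -16.500 → Σnom=-56.000; wc +0.470/-0.470 → slack +1.233/-0.690; half-tol=0.470, Σhalf²=0.354727
  +D: nom +6.700 → Σnom=-49.300; wc +0.270/-0.060 → slack +1.503/-0.750; half-tol=0.165, Σhalf²=0.381952
Nominal = -49.300. Worst-case = [-49.300 - 0.750, -49.300 + 1.503] = [-50.050, -47.797]. RSS = √0.381952 = 0.618.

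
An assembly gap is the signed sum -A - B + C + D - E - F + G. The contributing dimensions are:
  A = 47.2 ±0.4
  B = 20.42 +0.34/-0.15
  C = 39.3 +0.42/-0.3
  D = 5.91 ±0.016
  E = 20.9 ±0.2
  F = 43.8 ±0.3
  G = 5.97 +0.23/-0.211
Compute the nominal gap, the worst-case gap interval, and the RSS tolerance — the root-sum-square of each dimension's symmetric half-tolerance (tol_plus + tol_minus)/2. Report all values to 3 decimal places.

Stack each dimension's contribution:
  -A: nom -47.200 → Σnom=-47.200; wc +0.400/-0.400 → slack +0.400/-0.400; half-tol=0.400, Σhalf²=0.160000
  -B: nom -20.420 → Σnom=-67.620; wc +0.150/-0.340 → slack +0.550/-0.740; half-tol=0.245, Σhalf²=0.220025
  +C: nom +39.300 → Σnom=-28.320; wc +0.420/-0.300 → slack +0.970/-1.040; half-tol=0.360, Σhalf²=0.349625
  +D: nom +5.910 → Σnom=-22.410; wc +0.016/-0.016 → slack +0.986/-1.056; half-tol=0.016, Σhalf²=0.349881
  -E: nom -20.900 → Σnom=-43.310; wc +0.200/-0.200 → slack +1.186/-1.256; half-tol=0.200, Σhalf²=0.389881
  -F: nom -43.800 → Σnom=-87.110; wc +0.300/-0.300 → slack +1.486/-1.556; half-tol=0.300, Σhalf²=0.479881
  +G: nom +5.970 → Σnom=-81.140; wc +0.230/-0.211 → slack +1.716/-1.767; half-tol=0.221, Σhalf²=0.528501
Nominal = -81.140. Worst-case = [-81.140 - 1.767, -81.140 + 1.716] = [-82.907, -79.424]. RSS = √0.528501 = 0.727.

nominal=-81.140 wc=[-82.907,-79.424] rss=0.727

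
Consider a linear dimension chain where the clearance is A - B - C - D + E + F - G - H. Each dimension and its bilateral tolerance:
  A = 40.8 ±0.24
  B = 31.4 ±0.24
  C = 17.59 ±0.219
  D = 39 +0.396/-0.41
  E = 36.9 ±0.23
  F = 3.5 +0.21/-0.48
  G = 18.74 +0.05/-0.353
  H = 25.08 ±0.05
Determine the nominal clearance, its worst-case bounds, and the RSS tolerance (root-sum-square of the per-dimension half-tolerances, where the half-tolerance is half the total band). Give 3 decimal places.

nominal=-50.610 wc=[-52.515,-48.658] rss=0.735

Stack each dimension's contribution:
  +A: nom +40.800 → Σnom=40.800; wc +0.240/-0.240 → slack +0.240/-0.240; half-tol=0.240, Σhalf²=0.057600
  -B: nom -31.400 → Σnom=9.400; wc +0.240/-0.240 → slack +0.480/-0.480; half-tol=0.240, Σhalf²=0.115200
  -C: nom -17.590 → Σnom=-8.190; wc +0.219/-0.219 → slack +0.699/-0.699; half-tol=0.219, Σhalf²=0.163161
  -D: nom -39.000 → Σnom=-47.190; wc +0.410/-0.396 → slack +1.109/-1.095; half-tol=0.403, Σhalf²=0.325570
  +E: nom +36.900 → Σnom=-10.290; wc +0.230/-0.230 → slack +1.339/-1.325; half-tol=0.230, Σhalf²=0.378470
  +F: nom +3.500 → Σnom=-6.790; wc +0.210/-0.480 → slack +1.549/-1.805; half-tol=0.345, Σhalf²=0.497495
  -G: nom -18.740 → Σnom=-25.530; wc +0.353/-0.050 → slack +1.902/-1.855; half-tol=0.201, Σhalf²=0.538097
  -H: nom -25.080 → Σnom=-50.610; wc +0.050/-0.050 → slack +1.952/-1.905; half-tol=0.050, Σhalf²=0.540597
Nominal = -50.610. Worst-case = [-50.610 - 1.905, -50.610 + 1.952] = [-52.515, -48.658]. RSS = √0.540597 = 0.735.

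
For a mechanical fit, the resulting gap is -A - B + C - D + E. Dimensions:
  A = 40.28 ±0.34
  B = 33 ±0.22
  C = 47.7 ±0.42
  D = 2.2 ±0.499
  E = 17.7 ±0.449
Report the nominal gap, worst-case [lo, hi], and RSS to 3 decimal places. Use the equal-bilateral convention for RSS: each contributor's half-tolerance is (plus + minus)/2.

nominal=-10.080 wc=[-12.008,-8.152] rss=0.889

Stack each dimension's contribution:
  -A: nom -40.280 → Σnom=-40.280; wc +0.340/-0.340 → slack +0.340/-0.340; half-tol=0.340, Σhalf²=0.115600
  -B: nom -33.000 → Σnom=-73.280; wc +0.220/-0.220 → slack +0.560/-0.560; half-tol=0.220, Σhalf²=0.164000
  +C: nom +47.700 → Σnom=-25.580; wc +0.420/-0.420 → slack +0.980/-0.980; half-tol=0.420, Σhalf²=0.340400
  -D: nom -2.200 → Σnom=-27.780; wc +0.499/-0.499 → slack +1.479/-1.479; half-tol=0.499, Σhalf²=0.589401
  +E: nom +17.700 → Σnom=-10.080; wc +0.449/-0.449 → slack +1.928/-1.928; half-tol=0.449, Σhalf²=0.791002
Nominal = -10.080. Worst-case = [-10.080 - 1.928, -10.080 + 1.928] = [-12.008, -8.152]. RSS = √0.791002 = 0.889.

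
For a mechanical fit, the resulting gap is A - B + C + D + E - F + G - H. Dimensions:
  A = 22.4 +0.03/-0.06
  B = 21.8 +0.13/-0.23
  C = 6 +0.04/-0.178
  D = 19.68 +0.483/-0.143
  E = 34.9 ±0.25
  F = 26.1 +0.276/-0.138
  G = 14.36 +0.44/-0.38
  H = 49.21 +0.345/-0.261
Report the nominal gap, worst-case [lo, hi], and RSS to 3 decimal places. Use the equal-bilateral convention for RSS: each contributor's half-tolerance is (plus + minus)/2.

Stack each dimension's contribution:
  +A: nom +22.400 → Σnom=22.400; wc +0.030/-0.060 → slack +0.030/-0.060; half-tol=0.045, Σhalf²=0.002025
  -B: nom -21.800 → Σnom=0.600; wc +0.230/-0.130 → slack +0.260/-0.190; half-tol=0.180, Σhalf²=0.034425
  +C: nom +6.000 → Σnom=6.600; wc +0.040/-0.178 → slack +0.300/-0.368; half-tol=0.109, Σhalf²=0.046306
  +D: nom +19.680 → Σnom=26.280; wc +0.483/-0.143 → slack +0.783/-0.511; half-tol=0.313, Σhalf²=0.144275
  +E: nom +34.900 → Σnom=61.180; wc +0.250/-0.250 → slack +1.033/-0.761; half-tol=0.250, Σhalf²=0.206775
  -F: nom -26.100 → Σnom=35.080; wc +0.138/-0.276 → slack +1.171/-1.037; half-tol=0.207, Σhalf²=0.249624
  +G: nom +14.360 → Σnom=49.440; wc +0.440/-0.380 → slack +1.611/-1.417; half-tol=0.410, Σhalf²=0.417724
  -H: nom -49.210 → Σnom=0.230; wc +0.261/-0.345 → slack +1.872/-1.762; half-tol=0.303, Σhalf²=0.509533
Nominal = 0.230. Worst-case = [0.230 - 1.762, 0.230 + 1.872] = [-1.532, 2.102]. RSS = √0.509533 = 0.714.

nominal=0.230 wc=[-1.532,2.102] rss=0.714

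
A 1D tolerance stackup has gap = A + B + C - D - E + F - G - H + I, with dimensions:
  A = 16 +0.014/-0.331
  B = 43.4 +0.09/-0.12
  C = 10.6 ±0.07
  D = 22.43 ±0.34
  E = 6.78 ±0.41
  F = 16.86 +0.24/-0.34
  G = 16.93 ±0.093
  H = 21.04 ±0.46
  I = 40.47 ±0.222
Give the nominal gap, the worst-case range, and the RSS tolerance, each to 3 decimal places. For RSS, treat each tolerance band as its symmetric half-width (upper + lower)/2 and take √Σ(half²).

nominal=60.150 wc=[57.764,62.089] rss=0.826

Stack each dimension's contribution:
  +A: nom +16.000 → Σnom=16.000; wc +0.014/-0.331 → slack +0.014/-0.331; half-tol=0.173, Σhalf²=0.029756
  +B: nom +43.400 → Σnom=59.400; wc +0.090/-0.120 → slack +0.104/-0.451; half-tol=0.105, Σhalf²=0.040781
  +C: nom +10.600 → Σnom=70.000; wc +0.070/-0.070 → slack +0.174/-0.521; half-tol=0.070, Σhalf²=0.045681
  -D: nom -22.430 → Σnom=47.570; wc +0.340/-0.340 → slack +0.514/-0.861; half-tol=0.340, Σhalf²=0.161281
  -E: nom -6.780 → Σnom=40.790; wc +0.410/-0.410 → slack +0.924/-1.271; half-tol=0.410, Σhalf²=0.329381
  +F: nom +16.860 → Σnom=57.650; wc +0.240/-0.340 → slack +1.164/-1.611; half-tol=0.290, Σhalf²=0.413481
  -G: nom -16.930 → Σnom=40.720; wc +0.093/-0.093 → slack +1.257/-1.704; half-tol=0.093, Σhalf²=0.422130
  -H: nom -21.040 → Σnom=19.680; wc +0.460/-0.460 → slack +1.717/-2.164; half-tol=0.460, Σhalf²=0.633730
  +I: nom +40.470 → Σnom=60.150; wc +0.222/-0.222 → slack +1.939/-2.386; half-tol=0.222, Σhalf²=0.683014
Nominal = 60.150. Worst-case = [60.150 - 2.386, 60.150 + 1.939] = [57.764, 62.089]. RSS = √0.683014 = 0.826.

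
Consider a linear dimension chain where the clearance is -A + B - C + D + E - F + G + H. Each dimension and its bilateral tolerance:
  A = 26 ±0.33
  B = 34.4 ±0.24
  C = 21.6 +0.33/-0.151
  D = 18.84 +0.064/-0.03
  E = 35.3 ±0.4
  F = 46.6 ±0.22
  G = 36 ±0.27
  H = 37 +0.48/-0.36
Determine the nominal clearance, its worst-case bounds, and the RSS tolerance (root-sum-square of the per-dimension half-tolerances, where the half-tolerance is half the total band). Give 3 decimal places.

Stack each dimension's contribution:
  -A: nom -26.000 → Σnom=-26.000; wc +0.330/-0.330 → slack +0.330/-0.330; half-tol=0.330, Σhalf²=0.108900
  +B: nom +34.400 → Σnom=8.400; wc +0.240/-0.240 → slack +0.570/-0.570; half-tol=0.240, Σhalf²=0.166500
  -C: nom -21.600 → Σnom=-13.200; wc +0.151/-0.330 → slack +0.721/-0.900; half-tol=0.240, Σhalf²=0.224340
  +D: nom +18.840 → Σnom=5.640; wc +0.064/-0.030 → slack +0.785/-0.930; half-tol=0.047, Σhalf²=0.226549
  +E: nom +35.300 → Σnom=40.940; wc +0.400/-0.400 → slack +1.185/-1.330; half-tol=0.400, Σhalf²=0.386549
  -F: nom -46.600 → Σnom=-5.660; wc +0.220/-0.220 → slack +1.405/-1.550; half-tol=0.220, Σhalf²=0.434949
  +G: nom +36.000 → Σnom=30.340; wc +0.270/-0.270 → slack +1.675/-1.820; half-tol=0.270, Σhalf²=0.507849
  +H: nom +37.000 → Σnom=67.340; wc +0.480/-0.360 → slack +2.155/-2.180; half-tol=0.420, Σhalf²=0.684249
Nominal = 67.340. Worst-case = [67.340 - 2.180, 67.340 + 2.155] = [65.160, 69.495]. RSS = √0.684249 = 0.827.

nominal=67.340 wc=[65.160,69.495] rss=0.827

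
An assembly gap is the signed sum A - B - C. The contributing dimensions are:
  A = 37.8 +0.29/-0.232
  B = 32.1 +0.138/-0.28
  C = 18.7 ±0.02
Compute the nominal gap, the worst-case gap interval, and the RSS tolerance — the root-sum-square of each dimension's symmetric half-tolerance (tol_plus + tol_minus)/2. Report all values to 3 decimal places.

nominal=-13.000 wc=[-13.390,-12.410] rss=0.335

Stack each dimension's contribution:
  +A: nom +37.800 → Σnom=37.800; wc +0.290/-0.232 → slack +0.290/-0.232; half-tol=0.261, Σhalf²=0.068121
  -B: nom -32.100 → Σnom=5.700; wc +0.280/-0.138 → slack +0.570/-0.370; half-tol=0.209, Σhalf²=0.111802
  -C: nom -18.700 → Σnom=-13.000; wc +0.020/-0.020 → slack +0.590/-0.390; half-tol=0.020, Σhalf²=0.112202
Nominal = -13.000. Worst-case = [-13.000 - 0.390, -13.000 + 0.590] = [-13.390, -12.410]. RSS = √0.112202 = 0.335.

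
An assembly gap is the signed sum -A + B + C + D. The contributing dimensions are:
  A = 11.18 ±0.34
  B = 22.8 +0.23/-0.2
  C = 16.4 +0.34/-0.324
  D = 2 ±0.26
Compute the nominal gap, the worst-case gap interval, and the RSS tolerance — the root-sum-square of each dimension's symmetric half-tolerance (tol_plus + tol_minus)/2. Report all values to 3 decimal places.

nominal=30.020 wc=[28.896,31.190] rss=0.583

Stack each dimension's contribution:
  -A: nom -11.180 → Σnom=-11.180; wc +0.340/-0.340 → slack +0.340/-0.340; half-tol=0.340, Σhalf²=0.115600
  +B: nom +22.800 → Σnom=11.620; wc +0.230/-0.200 → slack +0.570/-0.540; half-tol=0.215, Σhalf²=0.161825
  +C: nom +16.400 → Σnom=28.020; wc +0.340/-0.324 → slack +0.910/-0.864; half-tol=0.332, Σhalf²=0.272049
  +D: nom +2.000 → Σnom=30.020; wc +0.260/-0.260 → slack +1.170/-1.124; half-tol=0.260, Σhalf²=0.339649
Nominal = 30.020. Worst-case = [30.020 - 1.124, 30.020 + 1.170] = [28.896, 31.190]. RSS = √0.339649 = 0.583.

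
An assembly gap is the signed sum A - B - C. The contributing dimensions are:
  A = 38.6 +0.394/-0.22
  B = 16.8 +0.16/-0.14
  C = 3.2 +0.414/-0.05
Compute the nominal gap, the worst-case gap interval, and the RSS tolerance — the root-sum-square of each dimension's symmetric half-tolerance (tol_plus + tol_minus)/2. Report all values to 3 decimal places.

nominal=18.600 wc=[17.806,19.184] rss=0.413

Stack each dimension's contribution:
  +A: nom +38.600 → Σnom=38.600; wc +0.394/-0.220 → slack +0.394/-0.220; half-tol=0.307, Σhalf²=0.094249
  -B: nom -16.800 → Σnom=21.800; wc +0.140/-0.160 → slack +0.534/-0.380; half-tol=0.150, Σhalf²=0.116749
  -C: nom -3.200 → Σnom=18.600; wc +0.050/-0.414 → slack +0.584/-0.794; half-tol=0.232, Σhalf²=0.170573
Nominal = 18.600. Worst-case = [18.600 - 0.794, 18.600 + 0.584] = [17.806, 19.184]. RSS = √0.170573 = 0.413.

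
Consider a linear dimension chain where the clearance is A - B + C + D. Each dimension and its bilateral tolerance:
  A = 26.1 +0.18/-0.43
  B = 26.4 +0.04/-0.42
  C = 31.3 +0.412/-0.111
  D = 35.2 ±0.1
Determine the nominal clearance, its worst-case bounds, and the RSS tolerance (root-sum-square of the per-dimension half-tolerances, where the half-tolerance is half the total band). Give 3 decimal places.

Stack each dimension's contribution:
  +A: nom +26.100 → Σnom=26.100; wc +0.180/-0.430 → slack +0.180/-0.430; half-tol=0.305, Σhalf²=0.093025
  -B: nom -26.400 → Σnom=-0.300; wc +0.420/-0.040 → slack +0.600/-0.470; half-tol=0.230, Σhalf²=0.145925
  +C: nom +31.300 → Σnom=31.000; wc +0.412/-0.111 → slack +1.012/-0.581; half-tol=0.262, Σhalf²=0.214307
  +D: nom +35.200 → Σnom=66.200; wc +0.100/-0.100 → slack +1.112/-0.681; half-tol=0.100, Σhalf²=0.224307
Nominal = 66.200. Worst-case = [66.200 - 0.681, 66.200 + 1.112] = [65.519, 67.312]. RSS = √0.224307 = 0.474.

nominal=66.200 wc=[65.519,67.312] rss=0.474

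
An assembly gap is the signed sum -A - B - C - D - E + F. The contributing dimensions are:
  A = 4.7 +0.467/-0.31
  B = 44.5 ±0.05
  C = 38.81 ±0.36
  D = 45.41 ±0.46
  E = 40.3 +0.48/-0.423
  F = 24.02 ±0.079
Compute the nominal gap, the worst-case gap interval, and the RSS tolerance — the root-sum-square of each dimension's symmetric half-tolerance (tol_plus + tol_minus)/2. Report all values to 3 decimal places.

Stack each dimension's contribution:
  -A: nom -4.700 → Σnom=-4.700; wc +0.310/-0.467 → slack +0.310/-0.467; half-tol=0.389, Σhalf²=0.150932
  -B: nom -44.500 → Σnom=-49.200; wc +0.050/-0.050 → slack +0.360/-0.517; half-tol=0.050, Σhalf²=0.153432
  -C: nom -38.810 → Σnom=-88.010; wc +0.360/-0.360 → slack +0.720/-0.877; half-tol=0.360, Σhalf²=0.283032
  -D: nom -45.410 → Σnom=-133.420; wc +0.460/-0.460 → slack +1.180/-1.337; half-tol=0.460, Σhalf²=0.494632
  -E: nom -40.300 → Σnom=-173.720; wc +0.423/-0.480 → slack +1.603/-1.817; half-tol=0.452, Σhalf²=0.698484
  +F: nom +24.020 → Σnom=-149.700; wc +0.079/-0.079 → slack +1.682/-1.896; half-tol=0.079, Σhalf²=0.704726
Nominal = -149.700. Worst-case = [-149.700 - 1.896, -149.700 + 1.682] = [-151.596, -148.018]. RSS = √0.704726 = 0.839.

nominal=-149.700 wc=[-151.596,-148.018] rss=0.839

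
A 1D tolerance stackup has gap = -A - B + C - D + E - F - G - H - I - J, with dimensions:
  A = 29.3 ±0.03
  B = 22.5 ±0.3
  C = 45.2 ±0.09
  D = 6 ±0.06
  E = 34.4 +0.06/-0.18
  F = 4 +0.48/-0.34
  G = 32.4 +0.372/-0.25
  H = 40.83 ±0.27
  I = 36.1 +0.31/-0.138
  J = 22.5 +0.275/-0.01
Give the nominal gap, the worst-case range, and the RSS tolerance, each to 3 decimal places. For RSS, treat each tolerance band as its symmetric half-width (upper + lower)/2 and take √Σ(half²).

nominal=-114.030 wc=[-116.397,-112.482] rss=0.725

Stack each dimension's contribution:
  -A: nom -29.300 → Σnom=-29.300; wc +0.030/-0.030 → slack +0.030/-0.030; half-tol=0.030, Σhalf²=0.000900
  -B: nom -22.500 → Σnom=-51.800; wc +0.300/-0.300 → slack +0.330/-0.330; half-tol=0.300, Σhalf²=0.090900
  +C: nom +45.200 → Σnom=-6.600; wc +0.090/-0.090 → slack +0.420/-0.420; half-tol=0.090, Σhalf²=0.099000
  -D: nom -6.000 → Σnom=-12.600; wc +0.060/-0.060 → slack +0.480/-0.480; half-tol=0.060, Σhalf²=0.102600
  +E: nom +34.400 → Σnom=21.800; wc +0.060/-0.180 → slack +0.540/-0.660; half-tol=0.120, Σhalf²=0.117000
  -F: nom -4.000 → Σnom=17.800; wc +0.340/-0.480 → slack +0.880/-1.140; half-tol=0.410, Σhalf²=0.285100
  -G: nom -32.400 → Σnom=-14.600; wc +0.250/-0.372 → slack +1.130/-1.512; half-tol=0.311, Σhalf²=0.381821
  -H: nom -40.830 → Σnom=-55.430; wc +0.270/-0.270 → slack +1.400/-1.782; half-tol=0.270, Σhalf²=0.454721
  -I: nom -36.100 → Σnom=-91.530; wc +0.138/-0.310 → slack +1.538/-2.092; half-tol=0.224, Σhalf²=0.504897
  -J: nom -22.500 → Σnom=-114.030; wc +0.010/-0.275 → slack +1.548/-2.367; half-tol=0.143, Σhalf²=0.525203
Nominal = -114.030. Worst-case = [-114.030 - 2.367, -114.030 + 1.548] = [-116.397, -112.482]. RSS = √0.525203 = 0.725.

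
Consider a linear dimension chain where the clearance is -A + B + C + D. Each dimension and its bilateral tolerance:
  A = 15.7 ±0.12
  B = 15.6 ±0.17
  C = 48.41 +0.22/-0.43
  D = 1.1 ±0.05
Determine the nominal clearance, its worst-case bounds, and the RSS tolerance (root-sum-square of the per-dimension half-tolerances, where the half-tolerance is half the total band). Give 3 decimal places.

nominal=49.410 wc=[48.640,49.970] rss=0.389

Stack each dimension's contribution:
  -A: nom -15.700 → Σnom=-15.700; wc +0.120/-0.120 → slack +0.120/-0.120; half-tol=0.120, Σhalf²=0.014400
  +B: nom +15.600 → Σnom=-0.100; wc +0.170/-0.170 → slack +0.290/-0.290; half-tol=0.170, Σhalf²=0.043300
  +C: nom +48.410 → Σnom=48.310; wc +0.220/-0.430 → slack +0.510/-0.720; half-tol=0.325, Σhalf²=0.148925
  +D: nom +1.100 → Σnom=49.410; wc +0.050/-0.050 → slack +0.560/-0.770; half-tol=0.050, Σhalf²=0.151425
Nominal = 49.410. Worst-case = [49.410 - 0.770, 49.410 + 0.560] = [48.640, 49.970]. RSS = √0.151425 = 0.389.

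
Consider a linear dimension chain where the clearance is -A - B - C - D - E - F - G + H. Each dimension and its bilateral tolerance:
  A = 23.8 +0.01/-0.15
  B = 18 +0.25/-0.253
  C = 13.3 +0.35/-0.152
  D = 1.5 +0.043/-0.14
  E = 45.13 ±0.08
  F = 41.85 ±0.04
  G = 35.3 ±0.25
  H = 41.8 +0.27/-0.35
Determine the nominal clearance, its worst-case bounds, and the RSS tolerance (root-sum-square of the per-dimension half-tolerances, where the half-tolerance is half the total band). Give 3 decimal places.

Stack each dimension's contribution:
  -A: nom -23.800 → Σnom=-23.800; wc +0.150/-0.010 → slack +0.150/-0.010; half-tol=0.080, Σhalf²=0.006400
  -B: nom -18.000 → Σnom=-41.800; wc +0.253/-0.250 → slack +0.403/-0.260; half-tol=0.252, Σhalf²=0.069652
  -C: nom -13.300 → Σnom=-55.100; wc +0.152/-0.350 → slack +0.555/-0.610; half-tol=0.251, Σhalf²=0.132653
  -D: nom -1.500 → Σnom=-56.600; wc +0.140/-0.043 → slack +0.695/-0.653; half-tol=0.091, Σhalf²=0.141025
  -E: nom -45.130 → Σnom=-101.730; wc +0.080/-0.080 → slack +0.775/-0.733; half-tol=0.080, Σhalf²=0.147425
  -F: nom -41.850 → Σnom=-143.580; wc +0.040/-0.040 → slack +0.815/-0.773; half-tol=0.040, Σhalf²=0.149025
  -G: nom -35.300 → Σnom=-178.880; wc +0.250/-0.250 → slack +1.065/-1.023; half-tol=0.250, Σhalf²=0.211525
  +H: nom +41.800 → Σnom=-137.080; wc +0.270/-0.350 → slack +1.335/-1.373; half-tol=0.310, Σhalf²=0.307625
Nominal = -137.080. Worst-case = [-137.080 - 1.373, -137.080 + 1.335] = [-138.453, -135.745]. RSS = √0.307625 = 0.555.

nominal=-137.080 wc=[-138.453,-135.745] rss=0.555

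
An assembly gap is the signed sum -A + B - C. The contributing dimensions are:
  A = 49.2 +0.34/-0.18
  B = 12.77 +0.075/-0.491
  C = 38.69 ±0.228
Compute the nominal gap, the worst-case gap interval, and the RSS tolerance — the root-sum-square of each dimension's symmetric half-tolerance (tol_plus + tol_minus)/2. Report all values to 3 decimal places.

nominal=-75.120 wc=[-76.179,-74.637] rss=0.447

Stack each dimension's contribution:
  -A: nom -49.200 → Σnom=-49.200; wc +0.180/-0.340 → slack +0.180/-0.340; half-tol=0.260, Σhalf²=0.067600
  +B: nom +12.770 → Σnom=-36.430; wc +0.075/-0.491 → slack +0.255/-0.831; half-tol=0.283, Σhalf²=0.147689
  -C: nom -38.690 → Σnom=-75.120; wc +0.228/-0.228 → slack +0.483/-1.059; half-tol=0.228, Σhalf²=0.199673
Nominal = -75.120. Worst-case = [-75.120 - 1.059, -75.120 + 0.483] = [-76.179, -74.637]. RSS = √0.199673 = 0.447.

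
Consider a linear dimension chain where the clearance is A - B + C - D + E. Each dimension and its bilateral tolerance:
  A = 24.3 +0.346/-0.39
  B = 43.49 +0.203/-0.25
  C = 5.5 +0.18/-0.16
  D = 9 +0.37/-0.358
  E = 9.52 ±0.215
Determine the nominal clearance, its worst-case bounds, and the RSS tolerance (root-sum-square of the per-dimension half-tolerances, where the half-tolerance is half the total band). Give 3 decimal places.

nominal=-13.170 wc=[-14.508,-11.821] rss=0.628

Stack each dimension's contribution:
  +A: nom +24.300 → Σnom=24.300; wc +0.346/-0.390 → slack +0.346/-0.390; half-tol=0.368, Σhalf²=0.135424
  -B: nom -43.490 → Σnom=-19.190; wc +0.250/-0.203 → slack +0.596/-0.593; half-tol=0.227, Σhalf²=0.186726
  +C: nom +5.500 → Σnom=-13.690; wc +0.180/-0.160 → slack +0.776/-0.753; half-tol=0.170, Σhalf²=0.215626
  -D: nom -9.000 → Σnom=-22.690; wc +0.358/-0.370 → slack +1.134/-1.123; half-tol=0.364, Σhalf²=0.348122
  +E: nom +9.520 → Σnom=-13.170; wc +0.215/-0.215 → slack +1.349/-1.338; half-tol=0.215, Σhalf²=0.394347
Nominal = -13.170. Worst-case = [-13.170 - 1.338, -13.170 + 1.349] = [-14.508, -11.821]. RSS = √0.394347 = 0.628.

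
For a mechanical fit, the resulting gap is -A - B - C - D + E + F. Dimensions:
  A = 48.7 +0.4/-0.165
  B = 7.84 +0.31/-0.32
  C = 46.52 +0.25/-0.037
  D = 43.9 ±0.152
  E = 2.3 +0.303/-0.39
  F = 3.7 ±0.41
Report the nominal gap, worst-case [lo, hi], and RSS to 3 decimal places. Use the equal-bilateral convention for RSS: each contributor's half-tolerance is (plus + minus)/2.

Stack each dimension's contribution:
  -A: nom -48.700 → Σnom=-48.700; wc +0.165/-0.400 → slack +0.165/-0.400; half-tol=0.283, Σhalf²=0.079806
  -B: nom -7.840 → Σnom=-56.540; wc +0.320/-0.310 → slack +0.485/-0.710; half-tol=0.315, Σhalf²=0.179031
  -C: nom -46.520 → Σnom=-103.060; wc +0.037/-0.250 → slack +0.522/-0.960; half-tol=0.143, Σhalf²=0.199624
  -D: nom -43.900 → Σnom=-146.960; wc +0.152/-0.152 → slack +0.674/-1.112; half-tol=0.152, Σhalf²=0.222728
  +E: nom +2.300 → Σnom=-144.660; wc +0.303/-0.390 → slack +0.977/-1.502; half-tol=0.347, Σhalf²=0.342790
  +F: nom +3.700 → Σnom=-140.960; wc +0.410/-0.410 → slack +1.387/-1.912; half-tol=0.410, Σhalf²=0.510890
Nominal = -140.960. Worst-case = [-140.960 - 1.912, -140.960 + 1.387] = [-142.872, -139.573]. RSS = √0.510890 = 0.715.

nominal=-140.960 wc=[-142.872,-139.573] rss=0.715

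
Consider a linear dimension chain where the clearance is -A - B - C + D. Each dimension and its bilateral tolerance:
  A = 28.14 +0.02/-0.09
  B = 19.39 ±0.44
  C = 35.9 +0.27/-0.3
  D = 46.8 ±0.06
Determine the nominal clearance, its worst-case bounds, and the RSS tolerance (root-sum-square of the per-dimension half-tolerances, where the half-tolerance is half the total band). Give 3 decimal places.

nominal=-36.630 wc=[-37.420,-35.740] rss=0.531

Stack each dimension's contribution:
  -A: nom -28.140 → Σnom=-28.140; wc +0.090/-0.020 → slack +0.090/-0.020; half-tol=0.055, Σhalf²=0.003025
  -B: nom -19.390 → Σnom=-47.530; wc +0.440/-0.440 → slack +0.530/-0.460; half-tol=0.440, Σhalf²=0.196625
  -C: nom -35.900 → Σnom=-83.430; wc +0.300/-0.270 → slack +0.830/-0.730; half-tol=0.285, Σhalf²=0.277850
  +D: nom +46.800 → Σnom=-36.630; wc +0.060/-0.060 → slack +0.890/-0.790; half-tol=0.060, Σhalf²=0.281450
Nominal = -36.630. Worst-case = [-36.630 - 0.790, -36.630 + 0.890] = [-37.420, -35.740]. RSS = √0.281450 = 0.531.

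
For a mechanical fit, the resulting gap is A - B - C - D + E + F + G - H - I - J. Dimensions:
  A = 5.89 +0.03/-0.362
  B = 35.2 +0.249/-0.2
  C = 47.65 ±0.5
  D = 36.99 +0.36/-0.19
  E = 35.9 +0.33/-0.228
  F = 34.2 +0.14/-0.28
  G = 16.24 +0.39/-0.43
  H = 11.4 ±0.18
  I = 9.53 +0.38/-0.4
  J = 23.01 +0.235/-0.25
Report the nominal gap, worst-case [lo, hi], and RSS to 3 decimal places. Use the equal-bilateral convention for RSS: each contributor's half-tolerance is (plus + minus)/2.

Stack each dimension's contribution:
  +A: nom +5.890 → Σnom=5.890; wc +0.030/-0.362 → slack +0.030/-0.362; half-tol=0.196, Σhalf²=0.038416
  -B: nom -35.200 → Σnom=-29.310; wc +0.200/-0.249 → slack +0.230/-0.611; half-tol=0.225, Σhalf²=0.088816
  -C: nom -47.650 → Σnom=-76.960; wc +0.500/-0.500 → slack +0.730/-1.111; half-tol=0.500, Σhalf²=0.338816
  -D: nom -36.990 → Σnom=-113.950; wc +0.190/-0.360 → slack +0.920/-1.471; half-tol=0.275, Σhalf²=0.414441
  +E: nom +35.900 → Σnom=-78.050; wc +0.330/-0.228 → slack +1.250/-1.699; half-tol=0.279, Σhalf²=0.492282
  +F: nom +34.200 → Σnom=-43.850; wc +0.140/-0.280 → slack +1.390/-1.979; half-tol=0.210, Σhalf²=0.536382
  +G: nom +16.240 → Σnom=-27.610; wc +0.390/-0.430 → slack +1.780/-2.409; half-tol=0.410, Σhalf²=0.704482
  -H: nom -11.400 → Σnom=-39.010; wc +0.180/-0.180 → slack +1.960/-2.589; half-tol=0.180, Σhalf²=0.736882
  -I: nom -9.530 → Σnom=-48.540; wc +0.400/-0.380 → slack +2.360/-2.969; half-tol=0.390, Σhalf²=0.888982
  -J: nom -23.010 → Σnom=-71.550; wc +0.250/-0.235 → slack +2.610/-3.204; half-tol=0.242, Σhalf²=0.947789
Nominal = -71.550. Worst-case = [-71.550 - 3.204, -71.550 + 2.610] = [-74.754, -68.940]. RSS = √0.947789 = 0.974.

nominal=-71.550 wc=[-74.754,-68.940] rss=0.974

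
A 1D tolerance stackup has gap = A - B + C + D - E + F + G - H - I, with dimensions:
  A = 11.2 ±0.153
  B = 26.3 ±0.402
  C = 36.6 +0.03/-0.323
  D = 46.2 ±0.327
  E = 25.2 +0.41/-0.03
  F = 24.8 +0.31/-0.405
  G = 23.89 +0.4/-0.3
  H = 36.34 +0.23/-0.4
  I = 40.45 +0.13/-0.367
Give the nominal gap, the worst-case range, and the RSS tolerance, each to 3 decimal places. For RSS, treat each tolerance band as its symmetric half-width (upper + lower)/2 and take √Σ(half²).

Stack each dimension's contribution:
  +A: nom +11.200 → Σnom=11.200; wc +0.153/-0.153 → slack +0.153/-0.153; half-tol=0.153, Σhalf²=0.023409
  -B: nom -26.300 → Σnom=-15.100; wc +0.402/-0.402 → slack +0.555/-0.555; half-tol=0.402, Σhalf²=0.185013
  +C: nom +36.600 → Σnom=21.500; wc +0.030/-0.323 → slack +0.585/-0.878; half-tol=0.176, Σhalf²=0.216165
  +D: nom +46.200 → Σnom=67.700; wc +0.327/-0.327 → slack +0.912/-1.205; half-tol=0.327, Σhalf²=0.323094
  -E: nom -25.200 → Σnom=42.500; wc +0.030/-0.410 → slack +0.942/-1.615; half-tol=0.220, Σhalf²=0.371494
  +F: nom +24.800 → Σnom=67.300; wc +0.310/-0.405 → slack +1.252/-2.020; half-tol=0.358, Σhalf²=0.499301
  +G: nom +23.890 → Σnom=91.190; wc +0.400/-0.300 → slack +1.652/-2.320; half-tol=0.350, Σhalf²=0.621800
  -H: nom -36.340 → Σnom=54.850; wc +0.400/-0.230 → slack +2.052/-2.550; half-tol=0.315, Σhalf²=0.721025
  -I: nom -40.450 → Σnom=14.400; wc +0.367/-0.130 → slack +2.419/-2.680; half-tol=0.248, Σhalf²=0.782778
Nominal = 14.400. Worst-case = [14.400 - 2.680, 14.400 + 2.419] = [11.720, 16.819]. RSS = √0.782778 = 0.885.

nominal=14.400 wc=[11.720,16.819] rss=0.885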